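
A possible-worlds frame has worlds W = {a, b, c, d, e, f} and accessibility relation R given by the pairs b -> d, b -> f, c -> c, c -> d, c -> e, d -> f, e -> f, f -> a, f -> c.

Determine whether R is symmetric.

Symmetric: no — b R d but not d R b.

No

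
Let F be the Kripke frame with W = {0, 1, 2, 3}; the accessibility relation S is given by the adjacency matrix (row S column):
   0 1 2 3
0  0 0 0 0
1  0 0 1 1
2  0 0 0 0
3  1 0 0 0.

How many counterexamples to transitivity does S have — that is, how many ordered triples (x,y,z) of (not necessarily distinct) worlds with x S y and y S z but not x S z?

Enumerating: (1,3,0).

1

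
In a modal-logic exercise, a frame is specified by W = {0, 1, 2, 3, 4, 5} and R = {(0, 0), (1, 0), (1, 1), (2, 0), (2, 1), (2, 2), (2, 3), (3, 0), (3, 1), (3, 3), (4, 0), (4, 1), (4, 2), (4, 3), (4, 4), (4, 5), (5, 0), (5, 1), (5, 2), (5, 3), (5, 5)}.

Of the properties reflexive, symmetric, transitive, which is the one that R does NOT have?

symmetric

Reflexive: yes — every world is R-related to itself.
Symmetric: no — 1 R 0 but not 0 R 1.
Transitive: yes — every two-step R-path is closed by a direct edge.
Only symmetric fails.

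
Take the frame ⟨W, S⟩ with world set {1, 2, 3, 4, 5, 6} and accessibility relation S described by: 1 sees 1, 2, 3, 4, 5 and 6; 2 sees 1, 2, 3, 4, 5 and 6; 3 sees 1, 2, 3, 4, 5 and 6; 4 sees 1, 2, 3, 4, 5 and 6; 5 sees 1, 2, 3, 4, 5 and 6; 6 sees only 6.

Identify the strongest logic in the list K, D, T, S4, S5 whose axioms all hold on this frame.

S4

Serial (axiom D): yes — every world has a successor (e.g. 1 S 1).
Reflexive (axiom T): yes — every world is S-related to itself.
Transitive (axiom 4): yes — every two-step S-path is closed by a direct edge.
Euclidean (axiom 5): no — 1 S 6 and 1 S 2, but not 6 S 2.
So F validates K, D, T, S4; S5 would additionally require S to be Euclidean. The strongest is S4.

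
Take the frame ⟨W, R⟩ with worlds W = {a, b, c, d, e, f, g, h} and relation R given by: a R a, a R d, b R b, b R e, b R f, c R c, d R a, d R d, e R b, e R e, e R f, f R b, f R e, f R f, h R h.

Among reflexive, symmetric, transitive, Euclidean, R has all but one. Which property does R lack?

Reflexive: no — g is not related to itself.
Symmetric: yes — every pair in R has its reverse in R.
Transitive: yes — every two-step R-path is closed by a direct edge.
Euclidean: yes — any two successors of a common world are R-related.
Only reflexive fails.

reflexive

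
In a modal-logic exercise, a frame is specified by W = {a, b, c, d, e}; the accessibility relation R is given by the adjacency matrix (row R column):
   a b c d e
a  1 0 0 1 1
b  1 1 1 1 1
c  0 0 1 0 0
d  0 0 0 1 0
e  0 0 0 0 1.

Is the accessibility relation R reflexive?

Reflexive: yes — every world is R-related to itself.

Yes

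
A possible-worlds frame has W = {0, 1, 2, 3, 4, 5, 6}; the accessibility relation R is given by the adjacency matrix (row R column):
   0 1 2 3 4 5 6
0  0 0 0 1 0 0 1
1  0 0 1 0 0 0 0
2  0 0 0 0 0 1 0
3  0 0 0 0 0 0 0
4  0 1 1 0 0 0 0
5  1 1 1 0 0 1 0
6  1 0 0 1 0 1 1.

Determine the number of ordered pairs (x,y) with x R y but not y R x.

Enumerating: (0,3), (1,2), (4,1), (4,2), (5,0), (5,1), (6,3), (6,5).

8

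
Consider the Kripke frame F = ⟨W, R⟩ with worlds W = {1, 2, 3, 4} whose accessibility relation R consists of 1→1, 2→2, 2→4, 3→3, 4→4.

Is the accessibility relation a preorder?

Reflexive: yes — every world is R-related to itself.
Transitive: yes — every two-step R-path is closed by a direct edge.
So R is a preorder.

Yes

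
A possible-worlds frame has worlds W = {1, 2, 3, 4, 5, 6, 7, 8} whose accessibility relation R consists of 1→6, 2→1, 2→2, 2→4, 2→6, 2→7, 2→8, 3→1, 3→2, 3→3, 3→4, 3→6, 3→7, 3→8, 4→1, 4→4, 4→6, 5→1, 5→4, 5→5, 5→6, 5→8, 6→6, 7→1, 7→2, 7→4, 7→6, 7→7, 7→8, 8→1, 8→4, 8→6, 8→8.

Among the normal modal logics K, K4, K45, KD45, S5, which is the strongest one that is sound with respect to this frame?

K4

Transitive (axiom 4): yes — every two-step R-path is closed by a direct edge.
Euclidean (axiom 5): no — 2 R 1 and 2 R 4, but not 1 R 4.
Serial (axiom D): yes — every world has a successor (e.g. 1 R 6).
Reflexive (axiom T): no — 1 is not related to itself.
So F validates K, K4; K45 would additionally require R to be Euclidean. The strongest is K4.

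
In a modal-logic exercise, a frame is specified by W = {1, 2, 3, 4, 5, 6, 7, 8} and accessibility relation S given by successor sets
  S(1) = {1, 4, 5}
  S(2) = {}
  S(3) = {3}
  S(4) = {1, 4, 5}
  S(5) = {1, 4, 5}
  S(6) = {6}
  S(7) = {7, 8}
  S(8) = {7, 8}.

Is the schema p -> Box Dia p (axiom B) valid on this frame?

By correspondence theory, B is valid on a frame iff S is symmetric.
Symmetric: yes — every pair in S has its reverse in S.

Yes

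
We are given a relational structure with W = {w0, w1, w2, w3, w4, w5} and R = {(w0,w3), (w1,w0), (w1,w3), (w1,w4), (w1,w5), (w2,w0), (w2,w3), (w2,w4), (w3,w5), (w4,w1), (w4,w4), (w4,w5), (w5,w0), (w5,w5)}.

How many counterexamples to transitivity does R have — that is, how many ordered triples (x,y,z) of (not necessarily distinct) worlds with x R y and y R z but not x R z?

10

Enumerating: (w0,w3,w5), (w1,w4,w1), (w2,w3,w5), (w2,w4,w1), (w2,w4,w5), (w3,w5,w0), (w4,w1,w0), (w4,w1,w3), (w4,w5,w0), (w5,w0,w3).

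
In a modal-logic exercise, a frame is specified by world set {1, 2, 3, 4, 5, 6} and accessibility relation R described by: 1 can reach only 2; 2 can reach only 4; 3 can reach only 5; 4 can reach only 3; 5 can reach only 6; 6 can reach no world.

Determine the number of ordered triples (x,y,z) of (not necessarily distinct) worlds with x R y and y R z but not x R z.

Enumerating: (1,2,4), (2,4,3), (3,5,6), (4,3,5).

4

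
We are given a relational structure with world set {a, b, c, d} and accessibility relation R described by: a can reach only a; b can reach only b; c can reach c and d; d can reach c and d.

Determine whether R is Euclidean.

Yes

Euclidean: yes — any two successors of a common world are R-related.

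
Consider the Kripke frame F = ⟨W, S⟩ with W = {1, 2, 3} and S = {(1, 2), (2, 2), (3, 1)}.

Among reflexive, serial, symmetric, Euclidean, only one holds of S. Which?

Reflexive: no — 1 is not related to itself.
Serial: yes — every world has a successor (e.g. 1 S 2).
Symmetric: no — 1 S 2 but not 2 S 1.
Euclidean: no — 3 S 1 and 3 S 1, but not 1 S 1.
Only serial holds.

serial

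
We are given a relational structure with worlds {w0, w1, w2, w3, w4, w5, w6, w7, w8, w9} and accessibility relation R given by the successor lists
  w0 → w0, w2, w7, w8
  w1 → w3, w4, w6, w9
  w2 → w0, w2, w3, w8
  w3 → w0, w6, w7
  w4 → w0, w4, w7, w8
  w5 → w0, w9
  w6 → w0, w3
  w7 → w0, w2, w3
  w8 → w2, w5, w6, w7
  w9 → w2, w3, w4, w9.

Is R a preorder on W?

Reflexive: no — w1 is not related to itself.
Transitive: no — w0 R w2 and w2 R w3, but not w0 R w3.
So R is not a preorder.

No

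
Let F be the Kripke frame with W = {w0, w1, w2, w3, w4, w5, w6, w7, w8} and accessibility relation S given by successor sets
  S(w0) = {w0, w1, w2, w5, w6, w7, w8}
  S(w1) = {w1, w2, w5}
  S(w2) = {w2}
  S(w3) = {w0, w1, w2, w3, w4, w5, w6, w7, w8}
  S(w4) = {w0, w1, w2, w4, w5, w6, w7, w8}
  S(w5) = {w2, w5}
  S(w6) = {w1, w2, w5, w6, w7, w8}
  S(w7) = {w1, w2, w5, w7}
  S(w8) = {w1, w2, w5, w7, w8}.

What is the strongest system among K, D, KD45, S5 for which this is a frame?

D

Serial (axiom D): yes — every world has a successor (e.g. w0 S w0).
Euclidean (axiom 5): no — w0 S w1 and w0 S w6, but not w1 S w6.
Transitive (axiom 4): yes — every two-step S-path is closed by a direct edge.
Reflexive (axiom T): yes — every world is S-related to itself.
So F validates K, D; KD45 would additionally require S to be Euclidean. The strongest is D.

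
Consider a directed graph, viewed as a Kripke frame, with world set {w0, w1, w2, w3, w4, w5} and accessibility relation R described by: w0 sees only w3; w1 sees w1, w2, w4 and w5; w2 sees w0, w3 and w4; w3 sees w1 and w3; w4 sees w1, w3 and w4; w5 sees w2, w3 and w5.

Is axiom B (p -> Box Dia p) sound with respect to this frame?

No

By correspondence theory, B is valid on a frame iff R is symmetric.
Symmetric: no — w0 R w3 but not w3 R w0.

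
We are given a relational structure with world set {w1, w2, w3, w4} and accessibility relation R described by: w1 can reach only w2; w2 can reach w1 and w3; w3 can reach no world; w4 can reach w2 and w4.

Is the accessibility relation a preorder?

Reflexive: no — w1 is not related to itself.
Transitive: no — w1 R w2 and w2 R w3, but not w1 R w3.
So R is not a preorder.

No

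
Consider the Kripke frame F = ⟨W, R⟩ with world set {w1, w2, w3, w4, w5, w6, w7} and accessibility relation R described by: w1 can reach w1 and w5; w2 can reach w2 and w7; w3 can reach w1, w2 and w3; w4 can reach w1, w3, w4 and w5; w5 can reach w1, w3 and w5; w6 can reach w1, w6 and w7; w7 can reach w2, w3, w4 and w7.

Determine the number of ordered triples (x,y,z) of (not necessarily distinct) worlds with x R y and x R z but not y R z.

21

Enumerating: (w3,w1,w2), (w3,w1,w3), (w3,w2,w1), (w3,w2,w3), (w4,w1,w3), (w4,w1,w4), (w4,w3,w4), (w4,w3,w5), (w4,w5,w4), (w5,w1,w3), (w5,w3,w5), (w6,w1,w6), … and 9 more.
Total: 21.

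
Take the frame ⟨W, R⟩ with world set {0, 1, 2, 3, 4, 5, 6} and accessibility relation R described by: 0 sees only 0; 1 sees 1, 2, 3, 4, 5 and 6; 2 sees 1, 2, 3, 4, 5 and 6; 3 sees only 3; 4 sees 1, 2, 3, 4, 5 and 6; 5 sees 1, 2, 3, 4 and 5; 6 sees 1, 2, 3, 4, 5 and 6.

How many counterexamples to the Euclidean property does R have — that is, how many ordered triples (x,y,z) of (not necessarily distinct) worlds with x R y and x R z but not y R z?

Enumerating: (1,3,1), (1,3,2), (1,3,4), (1,3,5), (1,3,6), (1,5,6), (2,3,1), (2,3,2), (2,3,4), (2,3,5), (2,3,6), (2,5,6), … and 16 more.
Total: 28.

28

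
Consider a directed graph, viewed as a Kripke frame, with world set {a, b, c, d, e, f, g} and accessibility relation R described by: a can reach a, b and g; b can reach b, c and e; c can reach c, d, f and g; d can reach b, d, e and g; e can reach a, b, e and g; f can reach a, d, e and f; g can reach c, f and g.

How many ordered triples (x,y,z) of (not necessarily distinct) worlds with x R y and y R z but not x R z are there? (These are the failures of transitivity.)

30

Enumerating: (a,b,c), (a,b,e), (a,g,c), (a,g,f), (b,c,d), (b,c,f), (b,c,g), (b,e,a), (b,e,g), (c,d,b), (c,d,e), (c,f,a), … and 18 more.
Total: 30.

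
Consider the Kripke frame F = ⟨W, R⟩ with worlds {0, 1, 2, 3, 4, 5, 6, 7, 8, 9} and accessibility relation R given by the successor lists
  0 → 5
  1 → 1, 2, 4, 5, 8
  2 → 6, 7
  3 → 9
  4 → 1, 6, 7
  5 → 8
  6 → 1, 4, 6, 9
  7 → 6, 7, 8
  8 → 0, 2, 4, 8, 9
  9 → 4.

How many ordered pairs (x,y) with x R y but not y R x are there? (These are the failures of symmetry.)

18

Enumerating: (0,5), (1,2), (1,5), (1,8), (2,6), (2,7), (3,9), (4,7), (5,8), (6,1), (6,9), (7,6), (7,8), (8,0), (8,2), (8,4), (8,9), (9,4).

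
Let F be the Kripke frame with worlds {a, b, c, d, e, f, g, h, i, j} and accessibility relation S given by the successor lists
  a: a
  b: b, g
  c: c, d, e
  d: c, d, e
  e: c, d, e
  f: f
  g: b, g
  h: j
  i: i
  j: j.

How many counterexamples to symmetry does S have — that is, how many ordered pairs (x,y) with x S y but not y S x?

Enumerating: (h,j).

1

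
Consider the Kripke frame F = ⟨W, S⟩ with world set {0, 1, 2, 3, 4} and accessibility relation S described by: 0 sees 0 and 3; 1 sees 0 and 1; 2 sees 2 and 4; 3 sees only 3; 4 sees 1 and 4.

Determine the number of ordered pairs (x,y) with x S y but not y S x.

4

Enumerating: (0,3), (1,0), (2,4), (4,1).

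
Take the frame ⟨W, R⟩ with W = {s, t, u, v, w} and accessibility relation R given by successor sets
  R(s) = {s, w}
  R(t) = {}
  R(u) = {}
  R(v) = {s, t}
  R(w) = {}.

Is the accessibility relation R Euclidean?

No

Euclidean: no — v R s and v R t, but not s R t.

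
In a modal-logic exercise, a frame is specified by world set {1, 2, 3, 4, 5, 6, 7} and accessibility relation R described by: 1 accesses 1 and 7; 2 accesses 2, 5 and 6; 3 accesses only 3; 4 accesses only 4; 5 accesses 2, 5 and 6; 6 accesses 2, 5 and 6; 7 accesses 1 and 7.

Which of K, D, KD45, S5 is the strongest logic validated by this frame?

S5

Serial (axiom D): yes — every world has a successor (e.g. 1 R 1).
Euclidean (axiom 5): yes — any two successors of a common world are R-related.
Transitive (axiom 4): yes — every two-step R-path is closed by a direct edge.
Reflexive (axiom T): yes — every world is R-related to itself.
So F validates K, D, KD45, S5. The strongest is S5.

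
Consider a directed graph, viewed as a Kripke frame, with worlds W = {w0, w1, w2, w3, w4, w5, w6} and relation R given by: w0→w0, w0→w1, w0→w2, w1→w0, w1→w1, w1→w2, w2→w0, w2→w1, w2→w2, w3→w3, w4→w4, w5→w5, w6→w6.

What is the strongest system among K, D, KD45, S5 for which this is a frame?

Serial (axiom D): yes — every world has a successor (e.g. w0 R w0).
Euclidean (axiom 5): yes — any two successors of a common world are R-related.
Transitive (axiom 4): yes — every two-step R-path is closed by a direct edge.
Reflexive (axiom T): yes — every world is R-related to itself.
So F validates K, D, KD45, S5. The strongest is S5.

S5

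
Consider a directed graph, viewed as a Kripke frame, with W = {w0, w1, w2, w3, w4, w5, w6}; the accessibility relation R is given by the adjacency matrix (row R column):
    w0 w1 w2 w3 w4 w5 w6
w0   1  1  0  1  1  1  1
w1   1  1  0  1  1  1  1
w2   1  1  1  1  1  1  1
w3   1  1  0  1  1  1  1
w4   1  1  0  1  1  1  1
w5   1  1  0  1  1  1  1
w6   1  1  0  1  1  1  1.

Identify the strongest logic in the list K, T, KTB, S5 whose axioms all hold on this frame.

T

Reflexive (axiom T): yes — every world is R-related to itself.
Symmetric (axiom B): no — w2 R w0 but not w0 R w2.
Euclidean (axiom 5): no — w2 R w0 and w2 R w2, but not w0 R w2.
So F validates K, T; KTB would additionally require R to be symmetric. The strongest is T.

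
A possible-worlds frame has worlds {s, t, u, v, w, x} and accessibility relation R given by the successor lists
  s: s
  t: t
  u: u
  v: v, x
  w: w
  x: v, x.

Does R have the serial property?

Serial: yes — every world has a successor (e.g. s R s).

Yes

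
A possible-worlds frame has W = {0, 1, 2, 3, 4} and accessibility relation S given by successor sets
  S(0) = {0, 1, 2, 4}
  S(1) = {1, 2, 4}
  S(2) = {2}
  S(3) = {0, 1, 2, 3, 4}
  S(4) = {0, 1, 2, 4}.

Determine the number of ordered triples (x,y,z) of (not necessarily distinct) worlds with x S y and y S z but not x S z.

1

Enumerating: (1,4,0).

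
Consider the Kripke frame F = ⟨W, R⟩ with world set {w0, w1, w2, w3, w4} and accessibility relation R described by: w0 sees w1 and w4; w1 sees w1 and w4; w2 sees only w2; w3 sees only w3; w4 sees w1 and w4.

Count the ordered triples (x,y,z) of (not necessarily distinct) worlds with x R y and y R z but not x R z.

R is transitive; there are no such tuples.

0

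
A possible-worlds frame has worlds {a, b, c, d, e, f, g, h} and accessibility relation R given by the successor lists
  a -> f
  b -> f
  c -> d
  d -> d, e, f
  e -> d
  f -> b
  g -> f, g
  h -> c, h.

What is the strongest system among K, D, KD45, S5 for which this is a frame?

Serial (axiom D): yes — every world has a successor (e.g. a R f).
Euclidean (axiom 5): no — d R e and d R f, but not e R f.
Transitive (axiom 4): no — a R f and f R b, but not a R b.
Reflexive (axiom T): no — a is not related to itself.
So F validates K, D; KD45 would additionally require R to be Euclidean and transitive. The strongest is D.

D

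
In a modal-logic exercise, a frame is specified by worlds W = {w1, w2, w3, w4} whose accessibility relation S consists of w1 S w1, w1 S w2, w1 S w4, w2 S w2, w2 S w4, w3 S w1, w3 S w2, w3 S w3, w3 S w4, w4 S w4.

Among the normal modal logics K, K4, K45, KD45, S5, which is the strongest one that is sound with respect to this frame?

Transitive (axiom 4): yes — every two-step S-path is closed by a direct edge.
Euclidean (axiom 5): no — w1 S w4 and w1 S w2, but not w4 S w2.
Serial (axiom D): yes — every world has a successor (e.g. w1 S w1).
Reflexive (axiom T): yes — every world is S-related to itself.
So F validates K, K4; K45 would additionally require S to be Euclidean. The strongest is K4.

K4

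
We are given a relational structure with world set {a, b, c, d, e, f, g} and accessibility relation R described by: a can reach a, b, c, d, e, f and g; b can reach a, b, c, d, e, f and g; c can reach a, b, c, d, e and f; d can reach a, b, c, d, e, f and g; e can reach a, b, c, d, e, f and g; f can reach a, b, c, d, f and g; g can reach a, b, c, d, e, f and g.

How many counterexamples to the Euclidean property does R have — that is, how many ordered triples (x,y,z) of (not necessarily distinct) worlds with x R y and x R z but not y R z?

Enumerating: (a,c,g), (a,f,e), (b,c,g), (b,f,e), (c,f,e), (d,c,g), (d,f,e), (e,c,g), (e,f,e), (f,c,g), (g,c,g), (g,f,e).

12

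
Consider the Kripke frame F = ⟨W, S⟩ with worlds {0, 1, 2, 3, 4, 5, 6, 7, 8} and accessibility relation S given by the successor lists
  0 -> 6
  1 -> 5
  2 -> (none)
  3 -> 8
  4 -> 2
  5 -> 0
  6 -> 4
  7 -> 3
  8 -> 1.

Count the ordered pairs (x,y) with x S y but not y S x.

8

Enumerating: (0,6), (1,5), (3,8), (4,2), (5,0), (6,4), (7,3), (8,1).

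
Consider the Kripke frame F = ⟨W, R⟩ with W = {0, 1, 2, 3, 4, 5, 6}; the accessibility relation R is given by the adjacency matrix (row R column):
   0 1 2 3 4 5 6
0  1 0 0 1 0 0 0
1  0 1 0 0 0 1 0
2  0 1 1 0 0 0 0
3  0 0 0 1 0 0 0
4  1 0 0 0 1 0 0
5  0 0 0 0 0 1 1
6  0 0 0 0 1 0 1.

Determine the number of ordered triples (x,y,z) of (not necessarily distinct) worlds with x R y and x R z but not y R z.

6

Enumerating: (0,3,0), (1,5,1), (2,1,2), (4,0,4), (5,6,5), (6,4,6).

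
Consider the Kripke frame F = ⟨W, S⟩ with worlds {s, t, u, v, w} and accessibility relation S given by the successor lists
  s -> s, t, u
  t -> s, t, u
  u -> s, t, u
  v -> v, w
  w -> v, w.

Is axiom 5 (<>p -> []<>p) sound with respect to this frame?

Yes

Axiom 5 corresponds to the accessibility relation being Euclidean.
Euclidean: yes — any two successors of a common world are S-related.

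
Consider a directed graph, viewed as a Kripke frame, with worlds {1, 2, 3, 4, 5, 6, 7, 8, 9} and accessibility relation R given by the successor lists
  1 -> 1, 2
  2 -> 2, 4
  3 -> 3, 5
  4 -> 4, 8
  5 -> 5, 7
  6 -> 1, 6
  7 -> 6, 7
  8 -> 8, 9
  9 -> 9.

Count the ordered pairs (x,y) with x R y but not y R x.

8

Enumerating: (1,2), (2,4), (3,5), (4,8), (5,7), (6,1), (7,6), (8,9).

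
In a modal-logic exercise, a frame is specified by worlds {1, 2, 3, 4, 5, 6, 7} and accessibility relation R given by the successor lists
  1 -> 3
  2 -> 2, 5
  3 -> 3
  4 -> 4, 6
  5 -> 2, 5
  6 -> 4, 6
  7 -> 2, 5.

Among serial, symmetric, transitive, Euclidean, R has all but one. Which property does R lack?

symmetric

Serial: yes — every world has a successor (e.g. 1 R 3).
Symmetric: no — 1 R 3 but not 3 R 1.
Transitive: yes — every two-step R-path is closed by a direct edge.
Euclidean: yes — any two successors of a common world are R-related.
Only symmetric fails.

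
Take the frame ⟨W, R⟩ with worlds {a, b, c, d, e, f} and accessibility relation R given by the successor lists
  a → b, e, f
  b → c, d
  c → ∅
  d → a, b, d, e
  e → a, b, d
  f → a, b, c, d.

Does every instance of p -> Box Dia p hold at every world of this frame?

No

By correspondence theory, B is valid on a frame iff R is symmetric.
Symmetric: no — a R b but not b R a.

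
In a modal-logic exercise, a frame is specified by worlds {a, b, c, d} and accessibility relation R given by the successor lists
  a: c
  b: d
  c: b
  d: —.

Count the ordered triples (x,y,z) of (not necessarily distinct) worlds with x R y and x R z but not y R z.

Enumerating: (a,c,c), (b,d,d), (c,b,b).

3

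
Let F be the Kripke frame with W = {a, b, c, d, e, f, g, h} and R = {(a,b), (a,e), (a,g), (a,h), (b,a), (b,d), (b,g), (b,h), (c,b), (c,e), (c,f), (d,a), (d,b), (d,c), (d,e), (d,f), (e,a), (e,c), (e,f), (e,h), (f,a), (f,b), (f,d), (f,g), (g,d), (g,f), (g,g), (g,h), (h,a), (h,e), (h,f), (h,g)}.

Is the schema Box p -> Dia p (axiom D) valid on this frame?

The schema D characterises exactly the serial frames.
Serial: yes — every world has a successor (e.g. a R b).

Yes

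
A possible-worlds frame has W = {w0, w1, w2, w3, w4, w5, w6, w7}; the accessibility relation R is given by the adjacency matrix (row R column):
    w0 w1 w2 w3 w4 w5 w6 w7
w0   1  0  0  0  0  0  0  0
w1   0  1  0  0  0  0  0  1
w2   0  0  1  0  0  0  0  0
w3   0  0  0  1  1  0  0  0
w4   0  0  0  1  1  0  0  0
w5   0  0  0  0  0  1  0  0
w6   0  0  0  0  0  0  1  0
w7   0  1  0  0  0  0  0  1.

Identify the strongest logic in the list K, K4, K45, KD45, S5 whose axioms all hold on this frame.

S5

Transitive (axiom 4): yes — every two-step R-path is closed by a direct edge.
Euclidean (axiom 5): yes — any two successors of a common world are R-related.
Serial (axiom D): yes — every world has a successor (e.g. w0 R w0).
Reflexive (axiom T): yes — every world is R-related to itself.
So F validates K, K4, K45, KD45, S5. The strongest is S5.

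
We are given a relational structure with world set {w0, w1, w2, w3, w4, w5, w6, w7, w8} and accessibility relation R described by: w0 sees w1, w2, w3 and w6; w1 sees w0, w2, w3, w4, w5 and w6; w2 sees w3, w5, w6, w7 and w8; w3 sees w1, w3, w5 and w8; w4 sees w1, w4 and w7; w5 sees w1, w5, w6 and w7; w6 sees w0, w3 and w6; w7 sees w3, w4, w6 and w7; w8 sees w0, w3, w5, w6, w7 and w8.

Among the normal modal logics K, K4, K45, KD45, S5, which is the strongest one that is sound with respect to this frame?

Transitive (axiom 4): no — w0 R w1 and w1 R w4, but not w0 R w4.
Euclidean (axiom 5): no — w0 R w2 and w0 R w1, but not w2 R w1.
Serial (axiom D): yes — every world has a successor (e.g. w0 R w1).
Reflexive (axiom T): no — w0 is not related to itself.
So F validates K; K4 would additionally require R to be transitive. The strongest is K.

K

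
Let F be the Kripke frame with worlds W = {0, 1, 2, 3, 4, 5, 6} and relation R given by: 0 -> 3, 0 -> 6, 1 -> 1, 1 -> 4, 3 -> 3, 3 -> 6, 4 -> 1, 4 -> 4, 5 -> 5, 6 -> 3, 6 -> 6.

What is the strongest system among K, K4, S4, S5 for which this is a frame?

Transitive (axiom 4): yes — every two-step R-path is closed by a direct edge.
Reflexive (axiom T): no — 0 is not related to itself.
Euclidean (axiom 5): yes — any two successors of a common world are R-related.
So F validates K, K4; S4 would additionally require R to be reflexive. The strongest is K4.

K4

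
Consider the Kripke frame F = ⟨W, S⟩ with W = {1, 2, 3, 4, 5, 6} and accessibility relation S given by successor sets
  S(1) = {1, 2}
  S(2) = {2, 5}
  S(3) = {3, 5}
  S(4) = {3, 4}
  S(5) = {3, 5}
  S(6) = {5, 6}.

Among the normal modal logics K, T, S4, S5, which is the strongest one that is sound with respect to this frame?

Reflexive (axiom T): yes — every world is S-related to itself.
Transitive (axiom 4): no — 1 S 2 and 2 S 5, but not 1 S 5.
Euclidean (axiom 5): no — 1 S 2 and 1 S 1, but not 2 S 1.
So F validates K, T; S4 would additionally require S to be transitive. The strongest is T.

T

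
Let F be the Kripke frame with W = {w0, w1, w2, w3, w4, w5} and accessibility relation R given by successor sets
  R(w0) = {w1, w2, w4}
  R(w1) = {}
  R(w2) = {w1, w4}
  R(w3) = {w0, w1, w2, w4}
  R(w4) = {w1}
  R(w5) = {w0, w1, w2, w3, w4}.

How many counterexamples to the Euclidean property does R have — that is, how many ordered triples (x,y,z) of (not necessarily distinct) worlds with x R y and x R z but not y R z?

Enumerating: (w0,w1,w1), (w0,w1,w2), (w0,w1,w4), (w0,w2,w2), (w0,w4,w2), (w0,w4,w4), (w2,w1,w1), (w2,w1,w4), (w2,w4,w4), (w3,w0,w0), (w3,w1,w0), (w3,w1,w1), … and 23 more.
Total: 35.

35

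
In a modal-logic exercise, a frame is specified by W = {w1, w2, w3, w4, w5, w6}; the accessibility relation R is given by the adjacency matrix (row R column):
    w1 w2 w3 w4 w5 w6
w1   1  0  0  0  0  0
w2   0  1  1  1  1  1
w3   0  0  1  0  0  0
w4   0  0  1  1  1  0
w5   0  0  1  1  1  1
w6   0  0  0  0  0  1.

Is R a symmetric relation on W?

No

Symmetric: no — w2 R w3 but not w3 R w2.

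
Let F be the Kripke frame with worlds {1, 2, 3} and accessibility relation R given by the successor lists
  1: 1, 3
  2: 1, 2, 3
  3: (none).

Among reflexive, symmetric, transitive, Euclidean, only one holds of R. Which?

transitive

Reflexive: no — 3 is not related to itself.
Symmetric: no — 1 R 3 but not 3 R 1.
Transitive: yes — every two-step R-path is closed by a direct edge.
Euclidean: no — 2 R 3 and 2 R 1, but not 3 R 1.
Only transitive holds.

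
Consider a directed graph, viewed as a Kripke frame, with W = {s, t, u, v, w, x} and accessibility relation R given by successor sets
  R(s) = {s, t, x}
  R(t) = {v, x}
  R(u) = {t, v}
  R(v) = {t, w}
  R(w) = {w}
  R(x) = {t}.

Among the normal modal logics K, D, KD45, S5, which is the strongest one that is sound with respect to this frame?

Serial (axiom D): yes — every world has a successor (e.g. s R s).
Euclidean (axiom 5): no — t R v and t R x, but not v R x.
Transitive (axiom 4): no — s R t and t R v, but not s R v.
Reflexive (axiom T): no — t is not related to itself.
So F validates K, D; KD45 would additionally require R to be Euclidean and transitive. The strongest is D.

D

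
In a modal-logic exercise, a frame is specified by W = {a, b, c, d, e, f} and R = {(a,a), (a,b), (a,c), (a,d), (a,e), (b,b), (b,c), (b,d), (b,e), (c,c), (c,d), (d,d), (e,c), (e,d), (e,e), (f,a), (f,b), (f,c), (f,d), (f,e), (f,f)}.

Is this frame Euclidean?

No

Euclidean: no — a R c and a R b, but not c R b.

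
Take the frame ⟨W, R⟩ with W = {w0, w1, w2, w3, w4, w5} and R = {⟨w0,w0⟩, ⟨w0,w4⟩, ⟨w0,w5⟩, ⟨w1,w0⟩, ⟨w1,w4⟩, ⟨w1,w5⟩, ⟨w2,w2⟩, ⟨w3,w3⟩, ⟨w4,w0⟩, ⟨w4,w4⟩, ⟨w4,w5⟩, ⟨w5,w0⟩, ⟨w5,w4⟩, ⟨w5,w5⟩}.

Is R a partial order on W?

Reflexive: no — w1 is not related to itself.
Transitive: yes — every two-step R-path is closed by a direct edge.
Antisymmetric: no — w0 R w4 and w4 R w0 with w0 ≠ w4.
So R is not a partial order.

No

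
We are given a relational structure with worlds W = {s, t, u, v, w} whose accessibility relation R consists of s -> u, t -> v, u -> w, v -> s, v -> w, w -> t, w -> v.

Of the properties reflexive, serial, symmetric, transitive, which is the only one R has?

serial

Reflexive: no — s is not related to itself.
Serial: yes — every world has a successor (e.g. s R u).
Symmetric: no — s R u but not u R s.
Transitive: no — s R u and u R w, but not s R w.
Only serial holds.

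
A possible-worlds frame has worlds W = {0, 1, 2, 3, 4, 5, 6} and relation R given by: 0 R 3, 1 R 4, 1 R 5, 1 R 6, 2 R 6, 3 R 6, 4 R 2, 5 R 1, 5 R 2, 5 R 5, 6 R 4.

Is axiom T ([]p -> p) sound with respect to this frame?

Axiom T corresponds to the accessibility relation being reflexive.
Reflexive: no — 0 is not related to itself.

No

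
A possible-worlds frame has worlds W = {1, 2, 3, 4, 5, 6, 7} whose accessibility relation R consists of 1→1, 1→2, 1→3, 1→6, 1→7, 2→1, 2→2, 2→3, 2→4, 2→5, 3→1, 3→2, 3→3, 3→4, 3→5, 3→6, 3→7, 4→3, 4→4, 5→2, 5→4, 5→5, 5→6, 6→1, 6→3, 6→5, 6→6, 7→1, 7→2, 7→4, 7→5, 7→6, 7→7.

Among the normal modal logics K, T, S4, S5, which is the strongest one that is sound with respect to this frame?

T

Reflexive (axiom T): yes — every world is R-related to itself.
Transitive (axiom 4): no — 1 R 2 and 2 R 4, but not 1 R 4.
Euclidean (axiom 5): no — 1 R 2 and 1 R 6, but not 2 R 6.
So F validates K, T; S4 would additionally require R to be transitive. The strongest is T.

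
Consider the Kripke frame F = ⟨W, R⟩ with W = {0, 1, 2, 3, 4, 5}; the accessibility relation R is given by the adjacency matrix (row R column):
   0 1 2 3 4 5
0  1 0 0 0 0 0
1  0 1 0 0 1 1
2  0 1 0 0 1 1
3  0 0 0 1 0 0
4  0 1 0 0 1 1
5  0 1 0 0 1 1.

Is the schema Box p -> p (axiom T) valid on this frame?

No

Axiom T corresponds to the accessibility relation being reflexive.
Reflexive: no — 2 is not related to itself.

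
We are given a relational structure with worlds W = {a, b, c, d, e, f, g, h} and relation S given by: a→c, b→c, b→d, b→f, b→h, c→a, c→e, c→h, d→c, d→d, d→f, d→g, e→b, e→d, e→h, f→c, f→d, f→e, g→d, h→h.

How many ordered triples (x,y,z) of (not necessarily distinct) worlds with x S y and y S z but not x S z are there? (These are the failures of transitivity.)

28

Enumerating: (a,c,a), (a,c,e), (a,c,h), (b,c,a), (b,c,e), (b,d,g), (b,f,e), (c,a,c), (c,e,b), (c,e,d), (d,c,a), (d,c,e), … and 16 more.
Total: 28.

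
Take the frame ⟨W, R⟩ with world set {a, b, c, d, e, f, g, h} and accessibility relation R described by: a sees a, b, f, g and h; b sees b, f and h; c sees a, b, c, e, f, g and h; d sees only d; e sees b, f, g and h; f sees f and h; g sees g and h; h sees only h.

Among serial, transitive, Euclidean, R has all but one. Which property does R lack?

Euclidean

Serial: yes — every world has a successor (e.g. a R a).
Transitive: yes — every two-step R-path is closed by a direct edge.
Euclidean: no — a R b and a R g, but not b R g.
Only Euclidean fails.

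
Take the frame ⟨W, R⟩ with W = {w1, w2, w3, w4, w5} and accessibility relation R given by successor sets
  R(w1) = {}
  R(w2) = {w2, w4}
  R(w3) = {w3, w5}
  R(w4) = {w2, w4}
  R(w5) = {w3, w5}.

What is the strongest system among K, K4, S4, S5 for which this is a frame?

Transitive (axiom 4): yes — every two-step R-path is closed by a direct edge.
Reflexive (axiom T): no — w1 is not related to itself.
Euclidean (axiom 5): yes — any two successors of a common world are R-related.
So F validates K, K4; S4 would additionally require R to be reflexive. The strongest is K4.

K4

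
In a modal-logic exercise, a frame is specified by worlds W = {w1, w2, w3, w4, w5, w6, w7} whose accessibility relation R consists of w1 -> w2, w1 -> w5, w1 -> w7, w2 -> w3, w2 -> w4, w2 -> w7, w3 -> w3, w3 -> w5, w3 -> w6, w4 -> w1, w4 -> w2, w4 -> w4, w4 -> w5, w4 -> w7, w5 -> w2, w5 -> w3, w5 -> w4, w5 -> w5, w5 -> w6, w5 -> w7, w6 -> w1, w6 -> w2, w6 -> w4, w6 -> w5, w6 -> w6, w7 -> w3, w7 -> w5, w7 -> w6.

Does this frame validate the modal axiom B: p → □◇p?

No

Axiom B corresponds to the accessibility relation being symmetric.
Symmetric: no — w1 R w2 but not w2 R w1.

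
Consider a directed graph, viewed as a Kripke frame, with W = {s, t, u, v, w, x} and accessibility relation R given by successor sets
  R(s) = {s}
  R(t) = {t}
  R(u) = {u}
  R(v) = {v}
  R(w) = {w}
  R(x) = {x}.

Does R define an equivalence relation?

Yes

Reflexive: yes — every world is R-related to itself.
Symmetric: yes — every pair in R has its reverse in R.
Transitive: yes — every two-step R-path is closed by a direct edge.
So R is an equivalence relation.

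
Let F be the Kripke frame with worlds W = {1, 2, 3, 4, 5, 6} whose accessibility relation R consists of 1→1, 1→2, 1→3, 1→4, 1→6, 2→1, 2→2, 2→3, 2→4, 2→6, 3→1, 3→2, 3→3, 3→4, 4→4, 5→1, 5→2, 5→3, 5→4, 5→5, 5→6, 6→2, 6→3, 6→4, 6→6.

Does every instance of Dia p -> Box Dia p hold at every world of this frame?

Axiom 5 corresponds to the accessibility relation being Euclidean.
Euclidean: no — 1 R 3 and 1 R 6, but not 3 R 6.

No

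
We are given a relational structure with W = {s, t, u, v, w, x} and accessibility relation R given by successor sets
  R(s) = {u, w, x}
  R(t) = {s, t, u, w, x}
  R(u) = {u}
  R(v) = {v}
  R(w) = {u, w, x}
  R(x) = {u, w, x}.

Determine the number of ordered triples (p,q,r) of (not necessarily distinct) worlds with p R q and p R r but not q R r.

Enumerating: (s,u,w), (s,u,x), (t,s,s), (t,s,t), (t,u,s), (t,u,t), (t,u,w), (t,u,x), (t,w,s), (t,w,t), (t,x,s), (t,x,t), (w,u,w), (w,u,x), (x,u,w), (x,u,x).

16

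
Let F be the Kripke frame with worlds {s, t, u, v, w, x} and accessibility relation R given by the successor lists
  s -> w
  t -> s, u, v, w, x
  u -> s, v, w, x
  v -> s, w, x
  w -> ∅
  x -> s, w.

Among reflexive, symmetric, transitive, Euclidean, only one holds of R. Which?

transitive

Reflexive: no — s is not related to itself.
Symmetric: no — s R w but not w R s.
Transitive: yes — every two-step R-path is closed by a direct edge.
Euclidean: no — t R s and t R u, but not s R u.
Only transitive holds.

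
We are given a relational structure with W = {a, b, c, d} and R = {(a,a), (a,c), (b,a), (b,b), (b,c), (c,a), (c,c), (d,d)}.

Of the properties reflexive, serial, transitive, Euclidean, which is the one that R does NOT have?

Reflexive: yes — every world is R-related to itself.
Serial: yes — every world has a successor (e.g. a R a).
Transitive: yes — every two-step R-path is closed by a direct edge.
Euclidean: no — b R a and b R b, but not a R b.
Only Euclidean fails.

Euclidean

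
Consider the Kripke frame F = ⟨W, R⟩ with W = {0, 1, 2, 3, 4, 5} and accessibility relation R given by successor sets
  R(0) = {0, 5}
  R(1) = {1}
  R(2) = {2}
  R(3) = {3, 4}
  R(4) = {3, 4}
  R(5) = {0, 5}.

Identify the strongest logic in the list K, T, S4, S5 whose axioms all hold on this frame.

Reflexive (axiom T): yes — every world is R-related to itself.
Transitive (axiom 4): yes — every two-step R-path is closed by a direct edge.
Euclidean (axiom 5): yes — any two successors of a common world are R-related.
So F validates K, T, S4, S5. The strongest is S5.

S5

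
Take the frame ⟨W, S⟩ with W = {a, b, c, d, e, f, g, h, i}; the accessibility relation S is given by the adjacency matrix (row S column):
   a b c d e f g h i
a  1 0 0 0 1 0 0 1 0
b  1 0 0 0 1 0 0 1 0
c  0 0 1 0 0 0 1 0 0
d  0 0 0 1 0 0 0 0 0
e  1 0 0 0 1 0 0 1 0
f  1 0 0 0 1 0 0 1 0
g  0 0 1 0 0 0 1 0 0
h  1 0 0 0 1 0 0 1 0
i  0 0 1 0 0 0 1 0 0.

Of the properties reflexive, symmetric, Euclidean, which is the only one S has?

Euclidean

Reflexive: no — b is not related to itself.
Symmetric: no — b S a but not a S b.
Euclidean: yes — any two successors of a common world are S-related.
Only Euclidean holds.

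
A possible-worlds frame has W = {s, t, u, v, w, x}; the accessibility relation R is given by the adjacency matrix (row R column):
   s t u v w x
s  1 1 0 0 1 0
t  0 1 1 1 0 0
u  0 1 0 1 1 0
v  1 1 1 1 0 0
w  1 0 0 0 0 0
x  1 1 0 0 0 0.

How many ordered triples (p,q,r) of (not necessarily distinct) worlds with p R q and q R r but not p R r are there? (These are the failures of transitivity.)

15

Enumerating: (s,t,u), (s,t,v), (t,u,w), (t,v,s), (u,t,u), (u,v,s), (u,v,u), (u,w,s), (v,s,w), (v,u,w), (w,s,t), (w,s,w), (x,s,w), (x,t,u), (x,t,v).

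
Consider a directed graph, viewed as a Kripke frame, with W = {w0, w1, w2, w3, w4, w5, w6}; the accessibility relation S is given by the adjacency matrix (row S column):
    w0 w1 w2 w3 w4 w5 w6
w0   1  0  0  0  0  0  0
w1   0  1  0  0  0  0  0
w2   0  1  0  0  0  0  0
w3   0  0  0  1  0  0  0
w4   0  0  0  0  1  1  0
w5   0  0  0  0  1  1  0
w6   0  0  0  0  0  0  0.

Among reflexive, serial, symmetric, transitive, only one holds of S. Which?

Reflexive: no — w2 is not related to itself.
Serial: no — w6 has no S-successor.
Symmetric: no — w2 S w1 but not w1 S w2.
Transitive: yes — every two-step S-path is closed by a direct edge.
Only transitive holds.

transitive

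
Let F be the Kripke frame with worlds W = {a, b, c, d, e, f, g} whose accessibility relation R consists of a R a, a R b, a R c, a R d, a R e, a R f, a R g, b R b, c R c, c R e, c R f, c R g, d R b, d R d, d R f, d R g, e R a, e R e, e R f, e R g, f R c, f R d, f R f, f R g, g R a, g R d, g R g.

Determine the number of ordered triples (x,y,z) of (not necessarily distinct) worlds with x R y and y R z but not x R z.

21

Enumerating: (c,e,a), (c,f,d), (c,g,a), (c,g,d), (d,f,c), (d,g,a), (e,a,b), (e,a,c), (e,a,d), (e,f,c), (e,f,d), (e,g,d), … and 9 more.
Total: 21.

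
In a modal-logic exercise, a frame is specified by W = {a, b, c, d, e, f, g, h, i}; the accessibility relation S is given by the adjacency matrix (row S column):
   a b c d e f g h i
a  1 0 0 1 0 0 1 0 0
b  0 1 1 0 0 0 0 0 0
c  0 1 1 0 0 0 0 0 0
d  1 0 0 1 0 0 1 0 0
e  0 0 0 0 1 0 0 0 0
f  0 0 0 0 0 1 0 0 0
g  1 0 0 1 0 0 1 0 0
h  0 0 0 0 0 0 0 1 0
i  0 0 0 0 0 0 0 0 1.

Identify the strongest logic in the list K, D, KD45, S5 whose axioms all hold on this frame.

Serial (axiom D): yes — every world has a successor (e.g. a S a).
Euclidean (axiom 5): yes — any two successors of a common world are S-related.
Transitive (axiom 4): yes — every two-step S-path is closed by a direct edge.
Reflexive (axiom T): yes — every world is S-related to itself.
So F validates K, D, KD45, S5. The strongest is S5.

S5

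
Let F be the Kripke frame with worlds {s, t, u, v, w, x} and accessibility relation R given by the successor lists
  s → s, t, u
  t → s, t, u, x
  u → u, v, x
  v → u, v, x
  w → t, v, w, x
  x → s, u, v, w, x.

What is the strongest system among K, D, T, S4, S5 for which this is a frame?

Serial (axiom D): yes — every world has a successor (e.g. s R s).
Reflexive (axiom T): yes — every world is R-related to itself.
Transitive (axiom 4): no — s R t and t R x, but not s R x.
Euclidean (axiom 5): no — s R u and s R t, but not u R t.
So F validates K, D, T; S4 would additionally require R to be transitive. The strongest is T.

T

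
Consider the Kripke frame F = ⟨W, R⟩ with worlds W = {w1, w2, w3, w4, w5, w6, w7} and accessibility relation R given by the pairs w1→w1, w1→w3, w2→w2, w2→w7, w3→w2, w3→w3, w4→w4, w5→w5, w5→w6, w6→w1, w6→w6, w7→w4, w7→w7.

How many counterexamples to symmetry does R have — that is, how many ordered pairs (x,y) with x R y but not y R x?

6

Enumerating: (w1,w3), (w2,w7), (w3,w2), (w5,w6), (w6,w1), (w7,w4).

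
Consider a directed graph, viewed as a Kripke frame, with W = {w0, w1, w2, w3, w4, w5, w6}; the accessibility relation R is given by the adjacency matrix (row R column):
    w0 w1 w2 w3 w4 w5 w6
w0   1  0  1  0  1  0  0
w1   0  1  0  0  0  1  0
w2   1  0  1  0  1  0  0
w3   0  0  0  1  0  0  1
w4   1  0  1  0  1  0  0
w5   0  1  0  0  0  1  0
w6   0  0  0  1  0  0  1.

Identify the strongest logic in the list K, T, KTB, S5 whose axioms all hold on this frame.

Reflexive (axiom T): yes — every world is R-related to itself.
Symmetric (axiom B): yes — every pair in R has its reverse in R.
Euclidean (axiom 5): yes — any two successors of a common world are R-related.
So F validates K, T, KTB, S5. The strongest is S5.

S5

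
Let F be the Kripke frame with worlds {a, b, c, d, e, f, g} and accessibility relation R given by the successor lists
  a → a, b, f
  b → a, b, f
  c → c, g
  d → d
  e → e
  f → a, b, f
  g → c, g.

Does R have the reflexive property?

Reflexive: yes — every world is R-related to itself.

Yes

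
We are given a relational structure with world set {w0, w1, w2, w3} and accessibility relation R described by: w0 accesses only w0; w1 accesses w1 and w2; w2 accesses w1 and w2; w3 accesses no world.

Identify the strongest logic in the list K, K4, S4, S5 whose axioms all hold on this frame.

K4

Transitive (axiom 4): yes — every two-step R-path is closed by a direct edge.
Reflexive (axiom T): no — w3 is not related to itself.
Euclidean (axiom 5): yes — any two successors of a common world are R-related.
So F validates K, K4; S4 would additionally require R to be reflexive. The strongest is K4.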